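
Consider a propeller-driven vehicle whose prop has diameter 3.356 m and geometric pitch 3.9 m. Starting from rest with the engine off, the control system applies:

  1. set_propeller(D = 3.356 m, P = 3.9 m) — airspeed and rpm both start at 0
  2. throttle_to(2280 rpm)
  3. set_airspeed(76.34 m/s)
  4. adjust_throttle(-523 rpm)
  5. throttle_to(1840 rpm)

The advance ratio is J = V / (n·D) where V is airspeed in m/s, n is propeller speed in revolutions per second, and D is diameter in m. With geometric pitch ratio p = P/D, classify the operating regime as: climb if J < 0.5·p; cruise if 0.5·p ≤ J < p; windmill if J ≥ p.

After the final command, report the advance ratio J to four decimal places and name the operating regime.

J = 0.7418, regime = cruise

set_propeller: D = 3.356 m, P = 3.9 m (p = P/D = 1.162098); state ← (V=0, rpm=0)
throttle_to(2280): rpm ← 2280
set_airspeed(76.34): V ← 76.34 m/s
adjust_throttle(-523): rpm ← 2280 -523 = 1757
throttle_to(1840): rpm ← 1840
final state: V = 76.34 m/s, rpm = 1840 → n = rpm/60 = 30.666667 rev/s
J = V / (n·D) = 76.34 / (30.666667 × 3.356) = 0.741760
regime bands: climb J<0.5810 | cruise [0.5810, 1.1621) | windmill J≥1.1621
J = 0.7418 → cruise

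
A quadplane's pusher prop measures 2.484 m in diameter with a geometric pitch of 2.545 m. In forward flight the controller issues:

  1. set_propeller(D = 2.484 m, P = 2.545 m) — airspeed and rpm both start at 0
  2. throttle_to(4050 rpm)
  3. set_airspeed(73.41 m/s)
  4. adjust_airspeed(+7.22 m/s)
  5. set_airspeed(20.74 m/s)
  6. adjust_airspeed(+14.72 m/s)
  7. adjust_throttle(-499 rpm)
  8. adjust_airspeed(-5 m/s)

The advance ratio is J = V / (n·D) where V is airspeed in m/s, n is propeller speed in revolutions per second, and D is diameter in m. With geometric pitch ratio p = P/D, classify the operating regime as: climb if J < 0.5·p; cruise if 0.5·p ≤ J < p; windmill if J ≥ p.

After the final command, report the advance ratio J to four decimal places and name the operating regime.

set_propeller: D = 2.484 m, P = 2.545 m (p = P/D = 1.024557); state ← (V=0, rpm=0)
throttle_to(4050): rpm ← 4050
set_airspeed(73.41): V ← 73.41 m/s
adjust_airspeed(+7.22): V ← 73.41 +7.22 = 80.63 m/s
set_airspeed(20.74): V ← 20.74 m/s
adjust_airspeed(+14.72): V ← 20.74 +14.72 = 35.46 m/s
adjust_throttle(-499): rpm ← 4050 -499 = 3551
adjust_airspeed(-5): V ← 35.46 -5 = 30.46 m/s
final state: V = 30.46 m/s, rpm = 3551 → n = rpm/60 = 59.183333 rev/s
J = V / (n·D) = 30.46 / (59.183333 × 2.484) = 0.207195
regime bands: climb J<0.5123 | cruise [0.5123, 1.0246) | windmill J≥1.0246
J = 0.2072 → climb

J = 0.2072, regime = climb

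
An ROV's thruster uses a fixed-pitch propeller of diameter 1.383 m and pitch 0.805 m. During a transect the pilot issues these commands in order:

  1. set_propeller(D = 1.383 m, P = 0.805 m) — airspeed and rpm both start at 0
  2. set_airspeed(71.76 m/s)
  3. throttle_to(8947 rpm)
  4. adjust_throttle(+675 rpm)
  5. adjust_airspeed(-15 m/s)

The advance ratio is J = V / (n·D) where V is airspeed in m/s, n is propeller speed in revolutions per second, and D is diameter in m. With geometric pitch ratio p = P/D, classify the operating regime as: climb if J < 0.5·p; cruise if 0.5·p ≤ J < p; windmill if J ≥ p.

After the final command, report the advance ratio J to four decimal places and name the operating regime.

set_propeller: D = 1.383 m, P = 0.805 m (p = P/D = 0.582068); state ← (V=0, rpm=0)
set_airspeed(71.76): V ← 71.76 m/s
throttle_to(8947): rpm ← 8947
adjust_throttle(+675): rpm ← 8947 +675 = 9622
adjust_airspeed(-15): V ← 71.76 -15 = 56.76 m/s
final state: V = 56.76 m/s, rpm = 9622 → n = rpm/60 = 160.366667 rev/s
J = V / (n·D) = 56.76 / (160.366667 × 1.383) = 0.255921
regime bands: climb J<0.2910 | cruise [0.2910, 0.5821) | windmill J≥0.5821
J = 0.2559 → climb

J = 0.2559, regime = climb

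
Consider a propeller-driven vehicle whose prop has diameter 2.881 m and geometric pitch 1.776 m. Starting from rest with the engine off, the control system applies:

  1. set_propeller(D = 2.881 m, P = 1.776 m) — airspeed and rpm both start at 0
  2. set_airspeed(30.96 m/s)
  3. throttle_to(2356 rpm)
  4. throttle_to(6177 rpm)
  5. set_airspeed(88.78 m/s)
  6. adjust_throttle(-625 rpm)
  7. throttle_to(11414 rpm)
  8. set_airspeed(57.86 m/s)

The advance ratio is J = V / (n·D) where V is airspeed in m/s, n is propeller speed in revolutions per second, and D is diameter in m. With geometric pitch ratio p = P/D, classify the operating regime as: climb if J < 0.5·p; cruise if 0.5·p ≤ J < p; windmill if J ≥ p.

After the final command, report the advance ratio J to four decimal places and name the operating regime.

set_propeller: D = 2.881 m, P = 1.776 m (p = P/D = 0.616453); state ← (V=0, rpm=0)
set_airspeed(30.96): V ← 30.96 m/s
throttle_to(2356): rpm ← 2356
throttle_to(6177): rpm ← 6177
set_airspeed(88.78): V ← 88.78 m/s
adjust_throttle(-625): rpm ← 6177 -625 = 5552
throttle_to(11414): rpm ← 11414
set_airspeed(57.86): V ← 57.86 m/s
final state: V = 57.86 m/s, rpm = 11414 → n = rpm/60 = 190.233333 rev/s
J = V / (n·D) = 57.86 / (190.233333 × 2.881) = 0.105572
regime bands: climb J<0.3082 | cruise [0.3082, 0.6165) | windmill J≥0.6165
J = 0.1056 → climb

J = 0.1056, regime = climb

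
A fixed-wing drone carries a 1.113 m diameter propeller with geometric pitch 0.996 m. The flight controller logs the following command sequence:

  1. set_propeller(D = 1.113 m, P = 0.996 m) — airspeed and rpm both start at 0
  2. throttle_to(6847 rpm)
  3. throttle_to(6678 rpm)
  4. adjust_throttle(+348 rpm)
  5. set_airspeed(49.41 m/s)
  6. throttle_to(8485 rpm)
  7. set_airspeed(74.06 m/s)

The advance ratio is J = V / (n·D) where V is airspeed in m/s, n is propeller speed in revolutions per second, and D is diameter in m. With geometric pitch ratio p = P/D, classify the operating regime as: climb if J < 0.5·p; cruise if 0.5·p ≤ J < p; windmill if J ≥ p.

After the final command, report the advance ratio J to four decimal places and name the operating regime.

set_propeller: D = 1.113 m, P = 0.996 m (p = P/D = 0.894879); state ← (V=0, rpm=0)
throttle_to(6847): rpm ← 6847
throttle_to(6678): rpm ← 6678
adjust_throttle(+348): rpm ← 6678 +348 = 7026
set_airspeed(49.41): V ← 49.41 m/s
throttle_to(8485): rpm ← 8485
set_airspeed(74.06): V ← 74.06 m/s
final state: V = 74.06 m/s, rpm = 8485 → n = rpm/60 = 141.416667 rev/s
J = V / (n·D) = 74.06 / (141.416667 × 1.113) = 0.470531
regime bands: climb J<0.4474 | cruise [0.4474, 0.8949) | windmill J≥0.8949
J = 0.4705 → cruise

J = 0.4705, regime = cruise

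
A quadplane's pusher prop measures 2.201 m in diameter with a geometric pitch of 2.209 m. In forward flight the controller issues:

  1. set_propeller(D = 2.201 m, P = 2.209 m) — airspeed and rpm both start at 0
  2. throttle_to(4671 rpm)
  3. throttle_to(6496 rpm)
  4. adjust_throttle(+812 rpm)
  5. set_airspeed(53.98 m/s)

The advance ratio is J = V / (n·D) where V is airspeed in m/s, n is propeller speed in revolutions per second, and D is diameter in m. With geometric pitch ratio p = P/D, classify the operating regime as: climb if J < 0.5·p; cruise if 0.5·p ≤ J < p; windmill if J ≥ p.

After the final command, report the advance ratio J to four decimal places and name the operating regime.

J = 0.2014, regime = climb

set_propeller: D = 2.201 m, P = 2.209 m (p = P/D = 1.003635); state ← (V=0, rpm=0)
throttle_to(4671): rpm ← 4671
throttle_to(6496): rpm ← 6496
adjust_throttle(+812): rpm ← 6496 +812 = 7308
set_airspeed(53.98): V ← 53.98 m/s
final state: V = 53.98 m/s, rpm = 7308 → n = rpm/60 = 121.800000 rev/s
J = V / (n·D) = 53.98 / (121.800000 × 2.201) = 0.201356
regime bands: climb J<0.5018 | cruise [0.5018, 1.0036) | windmill J≥1.0036
J = 0.2014 → climb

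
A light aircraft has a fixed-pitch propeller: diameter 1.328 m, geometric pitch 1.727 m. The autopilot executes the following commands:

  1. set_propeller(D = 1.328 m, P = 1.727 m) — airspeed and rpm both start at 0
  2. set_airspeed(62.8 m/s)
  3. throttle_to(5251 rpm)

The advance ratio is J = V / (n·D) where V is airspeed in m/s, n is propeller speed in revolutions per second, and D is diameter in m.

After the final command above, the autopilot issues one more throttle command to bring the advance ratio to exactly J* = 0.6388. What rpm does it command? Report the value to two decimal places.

set_propeller: D = 1.328 m, P = 1.727 m (p = P/D = 1.300452); state ← (V=0, rpm=0)
set_airspeed(62.8): V ← 62.8 m/s
throttle_to(5251): rpm ← 5251
final state: V = 62.8 m/s, rpm = 5251 → n = rpm/60 = 87.516667 rev/s
target J* = 0.6388; solve J* = V/(n·D) for n: n = V/(J*·D) = 62.8/(0.6388 × 1.328) = 74.028110 rev/s
rpm = 60·n = 4441.686596

rpm = 4441.69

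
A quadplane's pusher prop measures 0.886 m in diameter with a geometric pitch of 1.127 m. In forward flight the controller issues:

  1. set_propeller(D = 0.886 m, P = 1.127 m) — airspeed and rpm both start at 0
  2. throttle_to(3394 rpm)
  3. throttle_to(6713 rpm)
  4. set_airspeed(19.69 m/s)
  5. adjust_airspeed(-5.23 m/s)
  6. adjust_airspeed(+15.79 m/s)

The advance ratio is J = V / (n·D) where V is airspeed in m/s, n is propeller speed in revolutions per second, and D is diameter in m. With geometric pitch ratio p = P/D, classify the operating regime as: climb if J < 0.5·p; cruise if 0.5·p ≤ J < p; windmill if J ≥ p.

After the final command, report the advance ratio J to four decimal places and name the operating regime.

J = 0.3052, regime = climb

set_propeller: D = 0.886 m, P = 1.127 m (p = P/D = 1.272009); state ← (V=0, rpm=0)
throttle_to(3394): rpm ← 3394
throttle_to(6713): rpm ← 6713
set_airspeed(19.69): V ← 19.69 m/s
adjust_airspeed(-5.23): V ← 19.69 -5.23 = 14.46 m/s
adjust_airspeed(+15.79): V ← 14.46 +15.79 = 30.25 m/s
final state: V = 30.25 m/s, rpm = 6713 → n = rpm/60 = 111.883333 rev/s
J = V / (n·D) = 30.25 / (111.883333 × 0.886) = 0.305159
regime bands: climb J<0.6360 | cruise [0.6360, 1.2720) | windmill J≥1.2720
J = 0.3052 → climb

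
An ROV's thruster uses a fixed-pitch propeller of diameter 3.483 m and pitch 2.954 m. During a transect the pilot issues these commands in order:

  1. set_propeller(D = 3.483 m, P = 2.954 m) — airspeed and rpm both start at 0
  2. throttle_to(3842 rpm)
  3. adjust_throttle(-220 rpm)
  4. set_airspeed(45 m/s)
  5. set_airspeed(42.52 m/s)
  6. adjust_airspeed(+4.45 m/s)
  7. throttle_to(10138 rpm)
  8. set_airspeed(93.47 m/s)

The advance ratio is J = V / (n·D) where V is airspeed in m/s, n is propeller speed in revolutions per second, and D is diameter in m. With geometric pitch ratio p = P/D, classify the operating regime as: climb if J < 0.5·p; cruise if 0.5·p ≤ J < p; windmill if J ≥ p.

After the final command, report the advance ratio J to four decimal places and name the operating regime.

J = 0.1588, regime = climb

set_propeller: D = 3.483 m, P = 2.954 m (p = P/D = 0.848119); state ← (V=0, rpm=0)
throttle_to(3842): rpm ← 3842
adjust_throttle(-220): rpm ← 3842 -220 = 3622
set_airspeed(45): V ← 45 m/s
set_airspeed(42.52): V ← 42.52 m/s
adjust_airspeed(+4.45): V ← 42.52 +4.45 = 46.97 m/s
throttle_to(10138): rpm ← 10138
set_airspeed(93.47): V ← 93.47 m/s
final state: V = 93.47 m/s, rpm = 10138 → n = rpm/60 = 168.966667 rev/s
J = V / (n·D) = 93.47 / (168.966667 × 3.483) = 0.158825
regime bands: climb J<0.4241 | cruise [0.4241, 0.8481) | windmill J≥0.8481
J = 0.1588 → climb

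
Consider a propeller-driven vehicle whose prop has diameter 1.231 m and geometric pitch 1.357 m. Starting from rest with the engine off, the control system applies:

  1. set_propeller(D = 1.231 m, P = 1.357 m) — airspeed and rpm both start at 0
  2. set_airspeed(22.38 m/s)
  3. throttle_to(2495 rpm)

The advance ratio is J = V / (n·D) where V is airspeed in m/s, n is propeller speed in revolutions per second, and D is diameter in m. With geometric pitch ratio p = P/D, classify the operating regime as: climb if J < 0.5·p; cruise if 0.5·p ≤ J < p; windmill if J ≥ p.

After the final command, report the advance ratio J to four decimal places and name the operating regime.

J = 0.4372, regime = climb

set_propeller: D = 1.231 m, P = 1.357 m (p = P/D = 1.102356); state ← (V=0, rpm=0)
set_airspeed(22.38): V ← 22.38 m/s
throttle_to(2495): rpm ← 2495
final state: V = 22.38 m/s, rpm = 2495 → n = rpm/60 = 41.583333 rev/s
J = V / (n·D) = 22.38 / (41.583333 × 1.231) = 0.437203
regime bands: climb J<0.5512 | cruise [0.5512, 1.1024) | windmill J≥1.1024
J = 0.4372 → climb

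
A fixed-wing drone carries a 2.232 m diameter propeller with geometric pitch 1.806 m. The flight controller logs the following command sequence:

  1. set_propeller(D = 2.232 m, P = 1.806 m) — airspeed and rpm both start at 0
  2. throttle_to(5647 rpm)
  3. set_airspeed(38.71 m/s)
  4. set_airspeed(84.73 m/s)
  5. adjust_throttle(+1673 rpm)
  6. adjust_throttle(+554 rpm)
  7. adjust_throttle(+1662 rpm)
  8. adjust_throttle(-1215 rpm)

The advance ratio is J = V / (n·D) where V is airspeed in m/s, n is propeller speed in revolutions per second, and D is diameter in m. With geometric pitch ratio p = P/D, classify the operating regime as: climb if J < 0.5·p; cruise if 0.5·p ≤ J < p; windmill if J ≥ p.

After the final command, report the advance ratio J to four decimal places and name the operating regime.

set_propeller: D = 2.232 m, P = 1.806 m (p = P/D = 0.809140); state ← (V=0, rpm=0)
throttle_to(5647): rpm ← 5647
set_airspeed(38.71): V ← 38.71 m/s
set_airspeed(84.73): V ← 84.73 m/s
adjust_throttle(+1673): rpm ← 5647 +1673 = 7320
adjust_throttle(+554): rpm ← 7320 +554 = 7874
adjust_throttle(+1662): rpm ← 7874 +1662 = 9536
adjust_throttle(-1215): rpm ← 9536 -1215 = 8321
final state: V = 84.73 m/s, rpm = 8321 → n = rpm/60 = 138.683333 rev/s
J = V / (n·D) = 84.73 / (138.683333 × 2.232) = 0.273728
regime bands: climb J<0.4046 | cruise [0.4046, 0.8091) | windmill J≥0.8091
J = 0.2737 → climb

J = 0.2737, regime = climb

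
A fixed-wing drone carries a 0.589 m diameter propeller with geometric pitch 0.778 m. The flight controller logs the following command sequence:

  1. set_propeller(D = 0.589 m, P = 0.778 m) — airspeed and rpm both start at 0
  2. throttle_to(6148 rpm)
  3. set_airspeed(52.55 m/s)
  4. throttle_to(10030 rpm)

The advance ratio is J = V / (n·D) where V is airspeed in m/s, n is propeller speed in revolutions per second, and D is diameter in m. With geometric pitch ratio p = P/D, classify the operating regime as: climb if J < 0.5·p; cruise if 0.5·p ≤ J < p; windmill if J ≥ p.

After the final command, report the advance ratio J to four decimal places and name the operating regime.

J = 0.5337, regime = climb

set_propeller: D = 0.589 m, P = 0.778 m (p = P/D = 1.320883); state ← (V=0, rpm=0)
throttle_to(6148): rpm ← 6148
set_airspeed(52.55): V ← 52.55 m/s
throttle_to(10030): rpm ← 10030
final state: V = 52.55 m/s, rpm = 10030 → n = rpm/60 = 167.166667 rev/s
J = V / (n·D) = 52.55 / (167.166667 × 0.589) = 0.533713
regime bands: climb J<0.6604 | cruise [0.6604, 1.3209) | windmill J≥1.3209
J = 0.5337 → climb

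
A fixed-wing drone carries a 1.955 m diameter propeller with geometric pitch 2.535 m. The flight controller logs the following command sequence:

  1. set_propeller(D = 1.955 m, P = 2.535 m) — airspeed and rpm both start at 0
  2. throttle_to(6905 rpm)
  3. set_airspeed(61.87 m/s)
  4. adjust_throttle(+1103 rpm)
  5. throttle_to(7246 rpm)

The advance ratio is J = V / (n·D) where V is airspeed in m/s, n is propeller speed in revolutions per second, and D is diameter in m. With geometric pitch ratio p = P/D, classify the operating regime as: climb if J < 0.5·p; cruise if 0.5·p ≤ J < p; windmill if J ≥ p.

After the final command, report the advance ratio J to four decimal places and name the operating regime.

J = 0.2621, regime = climb

set_propeller: D = 1.955 m, P = 2.535 m (p = P/D = 1.296675); state ← (V=0, rpm=0)
throttle_to(6905): rpm ← 6905
set_airspeed(61.87): V ← 61.87 m/s
adjust_throttle(+1103): rpm ← 6905 +1103 = 8008
throttle_to(7246): rpm ← 7246
final state: V = 61.87 m/s, rpm = 7246 → n = rpm/60 = 120.766667 rev/s
J = V / (n·D) = 61.87 / (120.766667 × 1.955) = 0.262051
regime bands: climb J<0.6483 | cruise [0.6483, 1.2967) | windmill J≥1.2967
J = 0.2621 → climb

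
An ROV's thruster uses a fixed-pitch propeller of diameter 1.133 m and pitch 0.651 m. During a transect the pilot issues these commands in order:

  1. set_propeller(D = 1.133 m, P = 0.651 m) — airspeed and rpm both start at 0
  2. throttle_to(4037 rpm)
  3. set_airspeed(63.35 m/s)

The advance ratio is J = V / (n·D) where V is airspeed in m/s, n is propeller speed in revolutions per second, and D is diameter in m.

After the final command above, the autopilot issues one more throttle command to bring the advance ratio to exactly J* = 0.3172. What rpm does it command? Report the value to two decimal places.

rpm = 10576.32

set_propeller: D = 1.133 m, P = 0.651 m (p = P/D = 0.574581); state ← (V=0, rpm=0)
throttle_to(4037): rpm ← 4037
set_airspeed(63.35): V ← 63.35 m/s
final state: V = 63.35 m/s, rpm = 4037 → n = rpm/60 = 67.283333 rev/s
target J* = 0.3172; solve J* = V/(n·D) for n: n = V/(J*·D) = 63.35/(0.3172 × 1.133) = 176.272081 rev/s
rpm = 60·n = 10576.324837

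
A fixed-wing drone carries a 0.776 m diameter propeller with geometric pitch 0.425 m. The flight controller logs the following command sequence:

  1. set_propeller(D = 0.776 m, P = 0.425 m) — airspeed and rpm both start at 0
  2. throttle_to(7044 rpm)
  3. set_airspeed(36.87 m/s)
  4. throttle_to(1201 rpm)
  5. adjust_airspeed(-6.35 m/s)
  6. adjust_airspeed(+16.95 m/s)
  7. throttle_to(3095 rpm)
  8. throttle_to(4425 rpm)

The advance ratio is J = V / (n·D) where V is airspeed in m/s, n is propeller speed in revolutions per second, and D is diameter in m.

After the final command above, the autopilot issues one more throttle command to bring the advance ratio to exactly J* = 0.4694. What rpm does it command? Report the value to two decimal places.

rpm = 7819.26

set_propeller: D = 0.776 m, P = 0.425 m (p = P/D = 0.547680); state ← (V=0, rpm=0)
throttle_to(7044): rpm ← 7044
set_airspeed(36.87): V ← 36.87 m/s
throttle_to(1201): rpm ← 1201
adjust_airspeed(-6.35): V ← 36.87 -6.35 = 30.52 m/s
adjust_airspeed(+16.95): V ← 30.52 +16.95 = 47.47 m/s
throttle_to(3095): rpm ← 3095
throttle_to(4425): rpm ← 4425
final state: V = 47.47 m/s, rpm = 4425 → n = rpm/60 = 73.750000 rev/s
target J* = 0.4694; solve J* = V/(n·D) for n: n = V/(J*·D) = 47.47/(0.4694 × 0.776) = 130.321006 rev/s
rpm = 60·n = 7819.260385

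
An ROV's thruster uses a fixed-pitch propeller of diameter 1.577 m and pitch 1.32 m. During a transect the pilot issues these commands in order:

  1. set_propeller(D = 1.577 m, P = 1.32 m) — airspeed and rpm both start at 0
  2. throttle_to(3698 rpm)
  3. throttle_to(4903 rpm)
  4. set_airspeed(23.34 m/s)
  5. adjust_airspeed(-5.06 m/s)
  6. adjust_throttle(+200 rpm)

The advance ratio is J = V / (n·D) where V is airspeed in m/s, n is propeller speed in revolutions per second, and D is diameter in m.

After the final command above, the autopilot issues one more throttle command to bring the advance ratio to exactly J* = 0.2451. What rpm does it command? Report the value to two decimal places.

rpm = 2837.61

set_propeller: D = 1.577 m, P = 1.32 m (p = P/D = 0.837032); state ← (V=0, rpm=0)
throttle_to(3698): rpm ← 3698
throttle_to(4903): rpm ← 4903
set_airspeed(23.34): V ← 23.34 m/s
adjust_airspeed(-5.06): V ← 23.34 -5.06 = 18.28 m/s
adjust_throttle(+200): rpm ← 4903 +200 = 5103
final state: V = 18.28 m/s, rpm = 5103 → n = rpm/60 = 85.050000 rev/s
target J* = 0.2451; solve J* = V/(n·D) for n: n = V/(J*·D) = 18.28/(0.2451 × 1.577) = 47.293471 rev/s
rpm = 60·n = 2837.608244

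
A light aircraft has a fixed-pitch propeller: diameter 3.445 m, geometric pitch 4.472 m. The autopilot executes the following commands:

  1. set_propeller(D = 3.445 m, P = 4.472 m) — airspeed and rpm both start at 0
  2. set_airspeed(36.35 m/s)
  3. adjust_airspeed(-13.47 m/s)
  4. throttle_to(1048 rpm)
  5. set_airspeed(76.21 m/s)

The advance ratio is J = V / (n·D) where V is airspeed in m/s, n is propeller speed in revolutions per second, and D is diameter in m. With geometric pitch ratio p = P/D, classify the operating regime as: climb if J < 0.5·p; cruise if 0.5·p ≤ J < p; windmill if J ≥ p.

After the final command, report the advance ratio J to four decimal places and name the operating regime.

set_propeller: D = 3.445 m, P = 4.472 m (p = P/D = 1.298113); state ← (V=0, rpm=0)
set_airspeed(36.35): V ← 36.35 m/s
adjust_airspeed(-13.47): V ← 36.35 -13.47 = 22.88 m/s
throttle_to(1048): rpm ← 1048
set_airspeed(76.21): V ← 76.21 m/s
final state: V = 76.21 m/s, rpm = 1048 → n = rpm/60 = 17.466667 rev/s
J = V / (n·D) = 76.21 / (17.466667 × 3.445) = 1.266522
regime bands: climb J<0.6491 | cruise [0.6491, 1.2981) | windmill J≥1.2981
J = 1.2665 → cruise

J = 1.2665, regime = cruise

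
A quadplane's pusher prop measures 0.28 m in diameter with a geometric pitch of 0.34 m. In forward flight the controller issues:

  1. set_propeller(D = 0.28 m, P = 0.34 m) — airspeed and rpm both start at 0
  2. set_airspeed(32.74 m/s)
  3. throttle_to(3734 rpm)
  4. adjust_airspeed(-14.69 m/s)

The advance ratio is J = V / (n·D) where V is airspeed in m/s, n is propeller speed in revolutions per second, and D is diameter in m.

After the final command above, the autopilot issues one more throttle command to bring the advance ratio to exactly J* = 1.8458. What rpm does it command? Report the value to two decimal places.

rpm = 2095.49

set_propeller: D = 0.28 m, P = 0.34 m (p = P/D = 1.214286); state ← (V=0, rpm=0)
set_airspeed(32.74): V ← 32.74 m/s
throttle_to(3734): rpm ← 3734
adjust_airspeed(-14.69): V ← 32.74 -14.69 = 18.05 m/s
final state: V = 18.05 m/s, rpm = 3734 → n = rpm/60 = 62.233333 rev/s
target J* = 1.8458; solve J* = V/(n·D) for n: n = V/(J*·D) = 18.05/(1.8458 × 0.28) = 34.924849 rev/s
rpm = 60·n = 2095.490921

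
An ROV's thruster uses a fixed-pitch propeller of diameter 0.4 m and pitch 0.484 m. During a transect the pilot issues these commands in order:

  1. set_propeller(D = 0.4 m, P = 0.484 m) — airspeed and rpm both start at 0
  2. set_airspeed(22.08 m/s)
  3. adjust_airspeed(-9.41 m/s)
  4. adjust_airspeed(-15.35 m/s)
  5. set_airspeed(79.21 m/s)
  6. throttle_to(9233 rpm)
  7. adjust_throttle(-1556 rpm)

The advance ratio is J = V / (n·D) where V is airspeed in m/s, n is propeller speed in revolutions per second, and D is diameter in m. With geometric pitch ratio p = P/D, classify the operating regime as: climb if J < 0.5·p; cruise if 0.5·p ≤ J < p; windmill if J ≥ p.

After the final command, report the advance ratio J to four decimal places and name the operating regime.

J = 1.5477, regime = windmill

set_propeller: D = 0.4 m, P = 0.484 m (p = P/D = 1.210000); state ← (V=0, rpm=0)
set_airspeed(22.08): V ← 22.08 m/s
adjust_airspeed(-9.41): V ← 22.08 -9.41 = 12.67 m/s
adjust_airspeed(-15.35): V ← 12.67 -15.35 = -2.68 m/s
set_airspeed(79.21): V ← 79.21 m/s
throttle_to(9233): rpm ← 9233
adjust_throttle(-1556): rpm ← 9233 -1556 = 7677
final state: V = 79.21 m/s, rpm = 7677 → n = rpm/60 = 127.950000 rev/s
J = V / (n·D) = 79.21 / (127.950000 × 0.4) = 1.547675
regime bands: climb J<0.6050 | cruise [0.6050, 1.2100) | windmill J≥1.2100
J = 1.5477 → windmill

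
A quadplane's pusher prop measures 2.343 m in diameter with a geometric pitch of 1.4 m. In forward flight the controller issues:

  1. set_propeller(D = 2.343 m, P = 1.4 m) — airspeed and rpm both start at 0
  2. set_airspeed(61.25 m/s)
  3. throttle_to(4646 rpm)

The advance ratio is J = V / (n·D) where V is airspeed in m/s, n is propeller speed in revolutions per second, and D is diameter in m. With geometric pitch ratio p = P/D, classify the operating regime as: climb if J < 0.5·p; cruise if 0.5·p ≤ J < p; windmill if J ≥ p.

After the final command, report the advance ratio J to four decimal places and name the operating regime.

set_propeller: D = 2.343 m, P = 1.4 m (p = P/D = 0.597525); state ← (V=0, rpm=0)
set_airspeed(61.25): V ← 61.25 m/s
throttle_to(4646): rpm ← 4646
final state: V = 61.25 m/s, rpm = 4646 → n = rpm/60 = 77.433333 rev/s
J = V / (n·D) = 61.25 / (77.433333 × 2.343) = 0.337603
regime bands: climb J<0.2988 | cruise [0.2988, 0.5975) | windmill J≥0.5975
J = 0.3376 → cruise

J = 0.3376, regime = cruise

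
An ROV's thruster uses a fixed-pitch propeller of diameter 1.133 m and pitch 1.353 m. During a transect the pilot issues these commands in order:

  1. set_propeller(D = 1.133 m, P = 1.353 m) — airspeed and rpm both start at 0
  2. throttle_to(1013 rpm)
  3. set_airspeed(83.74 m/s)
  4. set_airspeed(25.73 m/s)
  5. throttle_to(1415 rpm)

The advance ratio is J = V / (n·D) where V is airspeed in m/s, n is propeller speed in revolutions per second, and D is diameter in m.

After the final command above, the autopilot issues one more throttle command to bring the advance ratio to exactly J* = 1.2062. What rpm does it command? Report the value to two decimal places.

set_propeller: D = 1.133 m, P = 1.353 m (p = P/D = 1.194175); state ← (V=0, rpm=0)
throttle_to(1013): rpm ← 1013
set_airspeed(83.74): V ← 83.74 m/s
set_airspeed(25.73): V ← 25.73 m/s
throttle_to(1415): rpm ← 1415
final state: V = 25.73 m/s, rpm = 1415 → n = rpm/60 = 23.583333 rev/s
target J* = 1.2062; solve J* = V/(n·D) for n: n = V/(J*·D) = 25.73/(1.2062 × 1.133) = 18.827409 rev/s
rpm = 60·n = 1129.644527

rpm = 1129.64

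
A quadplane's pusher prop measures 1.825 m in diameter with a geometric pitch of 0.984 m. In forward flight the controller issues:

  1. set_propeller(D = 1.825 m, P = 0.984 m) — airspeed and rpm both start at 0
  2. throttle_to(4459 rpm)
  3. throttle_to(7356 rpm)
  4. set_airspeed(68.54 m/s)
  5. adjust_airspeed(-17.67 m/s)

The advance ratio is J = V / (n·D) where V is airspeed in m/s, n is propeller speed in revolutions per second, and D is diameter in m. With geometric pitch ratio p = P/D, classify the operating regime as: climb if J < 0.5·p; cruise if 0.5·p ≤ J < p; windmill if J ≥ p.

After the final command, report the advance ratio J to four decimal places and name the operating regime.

J = 0.2274, regime = climb

set_propeller: D = 1.825 m, P = 0.984 m (p = P/D = 0.539178); state ← (V=0, rpm=0)
throttle_to(4459): rpm ← 4459
throttle_to(7356): rpm ← 7356
set_airspeed(68.54): V ← 68.54 m/s
adjust_airspeed(-17.67): V ← 68.54 -17.67 = 50.87 m/s
final state: V = 50.87 m/s, rpm = 7356 → n = rpm/60 = 122.600000 rev/s
J = V / (n·D) = 50.87 / (122.600000 × 1.825) = 0.227357
regime bands: climb J<0.2696 | cruise [0.2696, 0.5392) | windmill J≥0.5392
J = 0.2274 → climb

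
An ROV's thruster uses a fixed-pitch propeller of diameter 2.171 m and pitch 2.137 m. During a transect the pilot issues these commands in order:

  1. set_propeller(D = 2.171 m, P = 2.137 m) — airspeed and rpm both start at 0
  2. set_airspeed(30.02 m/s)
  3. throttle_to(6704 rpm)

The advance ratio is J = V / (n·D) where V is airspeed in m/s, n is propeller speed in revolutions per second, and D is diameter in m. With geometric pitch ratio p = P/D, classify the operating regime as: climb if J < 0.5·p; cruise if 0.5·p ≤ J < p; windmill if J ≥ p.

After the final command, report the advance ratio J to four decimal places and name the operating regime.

set_propeller: D = 2.171 m, P = 2.137 m (p = P/D = 0.984339); state ← (V=0, rpm=0)
set_airspeed(30.02): V ← 30.02 m/s
throttle_to(6704): rpm ← 6704
final state: V = 30.02 m/s, rpm = 6704 → n = rpm/60 = 111.733333 rev/s
J = V / (n·D) = 30.02 / (111.733333 × 2.171) = 0.123757
regime bands: climb J<0.4922 | cruise [0.4922, 0.9843) | windmill J≥0.9843
J = 0.1238 → climb

J = 0.1238, regime = climb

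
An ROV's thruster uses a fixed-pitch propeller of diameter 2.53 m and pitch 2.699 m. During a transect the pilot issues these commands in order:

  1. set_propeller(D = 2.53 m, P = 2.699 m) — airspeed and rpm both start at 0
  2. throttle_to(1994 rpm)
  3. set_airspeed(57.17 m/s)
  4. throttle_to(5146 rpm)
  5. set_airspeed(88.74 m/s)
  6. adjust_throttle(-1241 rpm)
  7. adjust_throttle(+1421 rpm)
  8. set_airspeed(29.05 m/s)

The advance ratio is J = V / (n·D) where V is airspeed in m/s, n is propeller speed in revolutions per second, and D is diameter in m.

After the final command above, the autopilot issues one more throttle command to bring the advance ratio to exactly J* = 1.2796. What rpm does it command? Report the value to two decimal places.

set_propeller: D = 2.53 m, P = 2.699 m (p = P/D = 1.066798); state ← (V=0, rpm=0)
throttle_to(1994): rpm ← 1994
set_airspeed(57.17): V ← 57.17 m/s
throttle_to(5146): rpm ← 5146
set_airspeed(88.74): V ← 88.74 m/s
adjust_throttle(-1241): rpm ← 5146 -1241 = 3905
adjust_throttle(+1421): rpm ← 3905 +1421 = 5326
set_airspeed(29.05): V ← 29.05 m/s
final state: V = 29.05 m/s, rpm = 5326 → n = rpm/60 = 88.766667 rev/s
target J* = 1.2796; solve J* = V/(n·D) for n: n = V/(J*·D) = 29.05/(1.2796 × 2.53) = 8.973283 rev/s
rpm = 60·n = 538.397004

rpm = 538.40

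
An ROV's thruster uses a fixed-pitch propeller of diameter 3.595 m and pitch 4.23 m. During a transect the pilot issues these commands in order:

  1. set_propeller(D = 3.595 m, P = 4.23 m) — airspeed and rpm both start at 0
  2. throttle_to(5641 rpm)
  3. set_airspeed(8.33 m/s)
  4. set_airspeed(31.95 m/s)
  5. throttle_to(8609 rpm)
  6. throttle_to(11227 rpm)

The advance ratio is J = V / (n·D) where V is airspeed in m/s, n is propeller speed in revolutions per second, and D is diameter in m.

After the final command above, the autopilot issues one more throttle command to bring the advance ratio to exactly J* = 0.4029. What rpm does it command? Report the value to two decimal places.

set_propeller: D = 3.595 m, P = 4.23 m (p = P/D = 1.176634); state ← (V=0, rpm=0)
throttle_to(5641): rpm ← 5641
set_airspeed(8.33): V ← 8.33 m/s
set_airspeed(31.95): V ← 31.95 m/s
throttle_to(8609): rpm ← 8609
throttle_to(11227): rpm ← 11227
final state: V = 31.95 m/s, rpm = 11227 → n = rpm/60 = 187.116667 rev/s
target J* = 0.4029; solve J* = V/(n·D) for n: n = V/(J*·D) = 31.95/(0.4029 × 3.595) = 22.058435 rev/s
rpm = 60·n = 1323.506111

rpm = 1323.51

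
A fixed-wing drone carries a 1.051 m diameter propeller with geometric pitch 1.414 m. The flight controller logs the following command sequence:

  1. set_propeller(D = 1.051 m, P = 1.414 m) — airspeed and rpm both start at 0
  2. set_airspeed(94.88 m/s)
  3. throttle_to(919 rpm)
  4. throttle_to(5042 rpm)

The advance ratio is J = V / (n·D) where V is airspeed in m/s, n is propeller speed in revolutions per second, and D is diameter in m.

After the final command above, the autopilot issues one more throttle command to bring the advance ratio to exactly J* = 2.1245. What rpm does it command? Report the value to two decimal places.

set_propeller: D = 1.051 m, P = 1.414 m (p = P/D = 1.345385); state ← (V=0, rpm=0)
set_airspeed(94.88): V ← 94.88 m/s
throttle_to(919): rpm ← 919
throttle_to(5042): rpm ← 5042
final state: V = 94.88 m/s, rpm = 5042 → n = rpm/60 = 84.033333 rev/s
target J* = 2.1245; solve J* = V/(n·D) for n: n = V/(J*·D) = 94.88/(2.1245 × 1.051) = 42.492788 rev/s
rpm = 60·n = 2549.567268

rpm = 2549.57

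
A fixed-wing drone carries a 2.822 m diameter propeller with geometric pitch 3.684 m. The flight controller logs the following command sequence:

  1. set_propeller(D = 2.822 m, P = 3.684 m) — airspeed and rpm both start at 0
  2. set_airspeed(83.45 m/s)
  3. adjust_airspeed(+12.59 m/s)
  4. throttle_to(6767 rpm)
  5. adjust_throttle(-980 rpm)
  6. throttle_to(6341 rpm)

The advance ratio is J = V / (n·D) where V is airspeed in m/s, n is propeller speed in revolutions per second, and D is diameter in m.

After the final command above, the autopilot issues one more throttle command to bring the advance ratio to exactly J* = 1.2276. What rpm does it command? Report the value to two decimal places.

rpm = 1663.37

set_propeller: D = 2.822 m, P = 3.684 m (p = P/D = 1.305457); state ← (V=0, rpm=0)
set_airspeed(83.45): V ← 83.45 m/s
adjust_airspeed(+12.59): V ← 83.45 +12.59 = 96.04 m/s
throttle_to(6767): rpm ← 6767
adjust_throttle(-980): rpm ← 6767 -980 = 5787
throttle_to(6341): rpm ← 6341
final state: V = 96.04 m/s, rpm = 6341 → n = rpm/60 = 105.683333 rev/s
target J* = 1.2276; solve J* = V/(n·D) for n: n = V/(J*·D) = 96.04/(1.2276 × 2.822) = 27.722875 rev/s
rpm = 60·n = 1663.372483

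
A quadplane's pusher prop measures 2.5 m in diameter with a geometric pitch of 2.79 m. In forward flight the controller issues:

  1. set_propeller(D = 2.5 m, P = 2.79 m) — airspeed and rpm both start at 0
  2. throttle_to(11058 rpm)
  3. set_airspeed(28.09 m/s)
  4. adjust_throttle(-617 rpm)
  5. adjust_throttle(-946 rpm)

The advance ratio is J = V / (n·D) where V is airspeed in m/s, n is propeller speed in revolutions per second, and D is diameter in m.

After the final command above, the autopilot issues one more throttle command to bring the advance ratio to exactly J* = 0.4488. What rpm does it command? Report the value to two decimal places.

set_propeller: D = 2.5 m, P = 2.79 m (p = P/D = 1.116000); state ← (V=0, rpm=0)
throttle_to(11058): rpm ← 11058
set_airspeed(28.09): V ← 28.09 m/s
adjust_throttle(-617): rpm ← 11058 -617 = 10441
adjust_throttle(-946): rpm ← 10441 -946 = 9495
final state: V = 28.09 m/s, rpm = 9495 → n = rpm/60 = 158.250000 rev/s
target J* = 0.4488; solve J* = V/(n·D) for n: n = V/(J*·D) = 28.09/(0.4488 × 2.5) = 25.035651 rev/s
rpm = 60·n = 1502.139037

rpm = 1502.14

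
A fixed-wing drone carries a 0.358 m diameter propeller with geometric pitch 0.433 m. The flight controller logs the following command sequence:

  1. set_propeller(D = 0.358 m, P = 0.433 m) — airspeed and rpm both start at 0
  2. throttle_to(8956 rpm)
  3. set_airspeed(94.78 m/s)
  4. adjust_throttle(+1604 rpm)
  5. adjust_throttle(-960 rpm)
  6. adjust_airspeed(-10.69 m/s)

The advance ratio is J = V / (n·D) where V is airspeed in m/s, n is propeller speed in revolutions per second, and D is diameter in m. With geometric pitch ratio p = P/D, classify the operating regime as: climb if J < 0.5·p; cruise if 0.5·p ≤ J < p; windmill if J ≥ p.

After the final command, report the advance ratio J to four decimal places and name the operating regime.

set_propeller: D = 0.358 m, P = 0.433 m (p = P/D = 1.209497); state ← (V=0, rpm=0)
throttle_to(8956): rpm ← 8956
set_airspeed(94.78): V ← 94.78 m/s
adjust_throttle(+1604): rpm ← 8956 +1604 = 10560
adjust_throttle(-960): rpm ← 10560 -960 = 9600
adjust_airspeed(-10.69): V ← 94.78 -10.69 = 84.09 m/s
final state: V = 84.09 m/s, rpm = 9600 → n = rpm/60 = 160.000000 rev/s
J = V / (n·D) = 84.09 / (160.000000 × 0.358) = 1.468052
regime bands: climb J<0.6047 | cruise [0.6047, 1.2095) | windmill J≥1.2095
J = 1.4681 → windmill

J = 1.4681, regime = windmill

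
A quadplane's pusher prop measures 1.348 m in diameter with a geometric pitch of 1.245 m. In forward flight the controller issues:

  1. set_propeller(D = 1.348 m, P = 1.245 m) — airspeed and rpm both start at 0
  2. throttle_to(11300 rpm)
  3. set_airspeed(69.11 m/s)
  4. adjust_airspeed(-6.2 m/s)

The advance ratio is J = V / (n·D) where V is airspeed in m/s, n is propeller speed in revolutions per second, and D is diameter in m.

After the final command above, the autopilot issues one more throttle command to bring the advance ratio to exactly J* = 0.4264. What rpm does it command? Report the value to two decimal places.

rpm = 6566.95

set_propeller: D = 1.348 m, P = 1.245 m (p = P/D = 0.923591); state ← (V=0, rpm=0)
throttle_to(11300): rpm ← 11300
set_airspeed(69.11): V ← 69.11 m/s
adjust_airspeed(-6.2): V ← 69.11 -6.2 = 62.91 m/s
final state: V = 62.91 m/s, rpm = 11300 → n = rpm/60 = 188.333333 rev/s
target J* = 0.4264; solve J* = V/(n·D) for n: n = V/(J*·D) = 62.91/(0.4264 × 1.348) = 109.449201 rev/s
rpm = 60·n = 6566.952082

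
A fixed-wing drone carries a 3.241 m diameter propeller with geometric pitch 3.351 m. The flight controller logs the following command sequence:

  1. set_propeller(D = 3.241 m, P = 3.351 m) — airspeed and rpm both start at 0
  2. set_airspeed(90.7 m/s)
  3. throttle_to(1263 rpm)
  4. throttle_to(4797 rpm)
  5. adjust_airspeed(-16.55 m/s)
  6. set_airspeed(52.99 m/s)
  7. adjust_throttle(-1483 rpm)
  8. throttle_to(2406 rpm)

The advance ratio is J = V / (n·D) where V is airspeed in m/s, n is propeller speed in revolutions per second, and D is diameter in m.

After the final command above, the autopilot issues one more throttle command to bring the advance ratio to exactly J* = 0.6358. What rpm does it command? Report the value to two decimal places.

set_propeller: D = 3.241 m, P = 3.351 m (p = P/D = 1.033940); state ← (V=0, rpm=0)
set_airspeed(90.7): V ← 90.7 m/s
throttle_to(1263): rpm ← 1263
throttle_to(4797): rpm ← 4797
adjust_airspeed(-16.55): V ← 90.7 -16.55 = 74.15 m/s
set_airspeed(52.99): V ← 52.99 m/s
adjust_throttle(-1483): rpm ← 4797 -1483 = 3314
throttle_to(2406): rpm ← 2406
final state: V = 52.99 m/s, rpm = 2406 → n = rpm/60 = 40.100000 rev/s
target J* = 0.6358; solve J* = V/(n·D) for n: n = V/(J*·D) = 52.99/(0.6358 × 3.241) = 25.715464 rev/s
rpm = 60·n = 1542.927840

rpm = 1542.93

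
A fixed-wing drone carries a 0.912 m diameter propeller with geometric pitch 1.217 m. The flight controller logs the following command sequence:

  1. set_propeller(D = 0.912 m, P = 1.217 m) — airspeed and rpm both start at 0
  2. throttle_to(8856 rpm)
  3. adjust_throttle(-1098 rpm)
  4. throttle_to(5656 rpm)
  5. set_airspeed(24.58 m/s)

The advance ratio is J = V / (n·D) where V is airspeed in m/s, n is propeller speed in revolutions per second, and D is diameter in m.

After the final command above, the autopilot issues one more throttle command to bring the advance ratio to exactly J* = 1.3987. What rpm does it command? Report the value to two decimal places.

rpm = 1156.15

set_propeller: D = 0.912 m, P = 1.217 m (p = P/D = 1.334430); state ← (V=0, rpm=0)
throttle_to(8856): rpm ← 8856
adjust_throttle(-1098): rpm ← 8856 -1098 = 7758
throttle_to(5656): rpm ← 5656
set_airspeed(24.58): V ← 24.58 m/s
final state: V = 24.58 m/s, rpm = 5656 → n = rpm/60 = 94.266667 rev/s
target J* = 1.3987; solve J* = V/(n·D) for n: n = V/(J*·D) = 24.58/(1.3987 × 0.912) = 19.269146 rev/s
rpm = 60·n = 1156.148755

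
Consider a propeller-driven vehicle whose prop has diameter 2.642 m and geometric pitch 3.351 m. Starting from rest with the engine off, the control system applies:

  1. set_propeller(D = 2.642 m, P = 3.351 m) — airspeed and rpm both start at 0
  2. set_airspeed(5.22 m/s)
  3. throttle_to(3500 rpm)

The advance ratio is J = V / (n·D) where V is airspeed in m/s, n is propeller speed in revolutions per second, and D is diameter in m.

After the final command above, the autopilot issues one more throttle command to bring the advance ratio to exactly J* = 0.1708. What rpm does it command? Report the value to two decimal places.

rpm = 694.07

set_propeller: D = 2.642 m, P = 3.351 m (p = P/D = 1.268357); state ← (V=0, rpm=0)
set_airspeed(5.22): V ← 5.22 m/s
throttle_to(3500): rpm ← 3500
final state: V = 5.22 m/s, rpm = 3500 → n = rpm/60 = 58.333333 rev/s
target J* = 0.1708; solve J* = V/(n·D) for n: n = V/(J*·D) = 5.22/(0.1708 × 2.642) = 11.567775 rev/s
rpm = 60·n = 694.066485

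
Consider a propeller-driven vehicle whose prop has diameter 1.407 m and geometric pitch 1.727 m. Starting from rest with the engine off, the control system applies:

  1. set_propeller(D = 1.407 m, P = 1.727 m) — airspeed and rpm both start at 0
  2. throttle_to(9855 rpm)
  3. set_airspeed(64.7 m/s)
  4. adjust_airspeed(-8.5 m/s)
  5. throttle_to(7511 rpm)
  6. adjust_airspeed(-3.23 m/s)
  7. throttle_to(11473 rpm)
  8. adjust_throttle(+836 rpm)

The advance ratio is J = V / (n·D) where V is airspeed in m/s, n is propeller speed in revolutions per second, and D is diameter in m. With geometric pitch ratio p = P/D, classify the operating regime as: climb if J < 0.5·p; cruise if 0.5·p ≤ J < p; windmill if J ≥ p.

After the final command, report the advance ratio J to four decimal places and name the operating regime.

J = 0.1835, regime = climb

set_propeller: D = 1.407 m, P = 1.727 m (p = P/D = 1.227434); state ← (V=0, rpm=0)
throttle_to(9855): rpm ← 9855
set_airspeed(64.7): V ← 64.7 m/s
adjust_airspeed(-8.5): V ← 64.7 -8.5 = 56.2 m/s
throttle_to(7511): rpm ← 7511
adjust_airspeed(-3.23): V ← 56.2 -3.23 = 52.97 m/s
throttle_to(11473): rpm ← 11473
adjust_throttle(+836): rpm ← 11473 +836 = 12309
final state: V = 52.97 m/s, rpm = 12309 → n = rpm/60 = 205.150000 rev/s
J = V / (n·D) = 52.97 / (205.150000 × 1.407) = 0.183512
regime bands: climb J<0.6137 | cruise [0.6137, 1.2274) | windmill J≥1.2274
J = 0.1835 → climb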